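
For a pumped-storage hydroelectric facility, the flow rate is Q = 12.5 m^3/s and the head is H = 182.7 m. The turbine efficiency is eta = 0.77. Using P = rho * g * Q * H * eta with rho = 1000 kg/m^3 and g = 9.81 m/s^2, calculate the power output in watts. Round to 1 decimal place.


Apply the hydropower formula P = rho * g * Q * H * eta
rho * g = 1000 * 9.81 = 9810.0
P = 9810.0 * 12.5 * 182.7 * 0.77
P = 17250762.4 W

17250762.4


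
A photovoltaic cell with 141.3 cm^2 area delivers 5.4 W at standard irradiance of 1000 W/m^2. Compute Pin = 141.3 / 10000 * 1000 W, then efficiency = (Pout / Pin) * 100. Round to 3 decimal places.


First compute the input power:
  Pin = area_cm2 / 10000 * G = 141.3 / 10000 * 1000 = 14.13 W
Then compute efficiency:
  Efficiency = (Pout / Pin) * 100 = (5.4 / 14.13) * 100
  Efficiency = 38.217%

38.217


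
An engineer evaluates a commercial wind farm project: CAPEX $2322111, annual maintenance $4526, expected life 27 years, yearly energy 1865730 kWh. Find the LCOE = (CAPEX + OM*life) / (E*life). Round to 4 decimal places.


Total cost = CAPEX + OM * lifetime = 2322111 + 4526 * 27 = 2322111 + 122202 = 2444313
Total generation = annual * lifetime = 1865730 * 27 = 50374710 kWh
LCOE = 2444313 / 50374710
LCOE = 0.0485 $/kWh

0.0485


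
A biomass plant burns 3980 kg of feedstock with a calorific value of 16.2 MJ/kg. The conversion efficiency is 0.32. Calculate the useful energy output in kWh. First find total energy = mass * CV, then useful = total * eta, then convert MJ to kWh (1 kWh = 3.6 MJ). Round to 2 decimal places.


Total energy = mass * CV = 3980 * 16.2 = 64476.0 MJ
Useful energy = total * eta = 64476.0 * 0.32 = 20632.32 MJ
Convert to kWh: 20632.32 / 3.6
Useful energy = 5731.20 kWh

5731.20


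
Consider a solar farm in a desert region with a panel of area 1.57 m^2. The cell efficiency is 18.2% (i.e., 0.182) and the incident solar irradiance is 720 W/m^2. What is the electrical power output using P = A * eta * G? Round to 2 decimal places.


Use the solar power formula P = A * eta * G.
Given: A = 1.57 m^2, eta = 0.182, G = 720 W/m^2
P = 1.57 * 0.182 * 720
P = 205.73 W

205.73


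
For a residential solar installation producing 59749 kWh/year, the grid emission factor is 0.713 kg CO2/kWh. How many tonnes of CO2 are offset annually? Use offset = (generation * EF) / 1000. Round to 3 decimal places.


CO2 offset in kg = generation * emission_factor
CO2 offset = 59749 * 0.713 = 42601.04 kg
Convert to tonnes:
  CO2 offset = 42601.04 / 1000 = 42.601 tonnes

42.601


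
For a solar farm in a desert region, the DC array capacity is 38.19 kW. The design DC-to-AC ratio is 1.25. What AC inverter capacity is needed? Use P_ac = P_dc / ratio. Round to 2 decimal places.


The inverter AC capacity is determined by the DC/AC ratio.
Given: P_dc = 38.19 kW, DC/AC ratio = 1.25
P_ac = P_dc / ratio = 38.19 / 1.25
P_ac = 30.55 kW

30.55


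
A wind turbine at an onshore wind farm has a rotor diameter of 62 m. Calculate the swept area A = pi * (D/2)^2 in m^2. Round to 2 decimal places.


Compute the rotor radius:
  r = D / 2 = 62 / 2 = 31.0 m
Calculate swept area:
  A = pi * r^2 = pi * 31.0^2
  A = 3019.07 m^2

3019.07


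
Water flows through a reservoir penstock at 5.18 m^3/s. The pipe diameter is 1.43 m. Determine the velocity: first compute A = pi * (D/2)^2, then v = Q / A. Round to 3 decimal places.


Compute pipe cross-sectional area:
  A = pi * (D/2)^2 = pi * (1.43/2)^2 = 1.6061 m^2
Calculate velocity:
  v = Q / A = 5.18 / 1.6061
  v = 3.225 m/s

3.225


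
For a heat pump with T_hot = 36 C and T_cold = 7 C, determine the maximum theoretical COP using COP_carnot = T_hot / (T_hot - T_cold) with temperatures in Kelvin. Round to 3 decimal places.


Convert to Kelvin:
  T_hot = 36 + 273.15 = 309.15 K
  T_cold = 7 + 273.15 = 280.15 K
Apply Carnot COP formula:
  COP = T_hot_K / (T_hot_K - T_cold_K) = 309.15 / 29.0
  COP = 10.660

10.660


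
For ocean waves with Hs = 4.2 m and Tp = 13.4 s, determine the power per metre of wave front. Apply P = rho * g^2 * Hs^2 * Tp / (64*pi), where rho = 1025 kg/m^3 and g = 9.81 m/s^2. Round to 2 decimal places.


Apply wave power formula:
  g^2 = 9.81^2 = 96.2361
  Hs^2 = 4.2^2 = 17.64
  Numerator = rho * g^2 * Hs^2 * Tp = 1025 * 96.2361 * 17.64 * 13.4 = 23316601.98
  Denominator = 64 * pi = 201.0619
  P = 23316601.98 / 201.0619 = 115967.26 W/m

115967.26


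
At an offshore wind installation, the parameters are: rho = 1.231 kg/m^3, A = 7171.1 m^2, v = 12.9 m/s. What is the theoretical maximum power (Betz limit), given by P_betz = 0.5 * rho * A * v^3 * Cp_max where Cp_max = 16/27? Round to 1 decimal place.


The Betz coefficient Cp_max = 16/27 = 0.5926
v^3 = 12.9^3 = 2146.689
P_betz = 0.5 * rho * A * v^3 * Cp_max
P_betz = 0.5 * 1.231 * 7171.1 * 2146.689 * 0.5926
P_betz = 5614863.3 W

5614863.3


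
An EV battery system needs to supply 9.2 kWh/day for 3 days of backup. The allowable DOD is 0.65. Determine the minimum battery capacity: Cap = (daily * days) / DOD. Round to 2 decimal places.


Total energy needed = daily * days = 9.2 * 3 = 27.6 kWh
Account for depth of discharge:
  Cap = total_energy / DOD = 27.6 / 0.65
  Cap = 42.46 kWh

42.46


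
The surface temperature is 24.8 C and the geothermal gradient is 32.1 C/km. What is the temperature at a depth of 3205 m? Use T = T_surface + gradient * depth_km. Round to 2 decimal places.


Convert depth to km: 3205 / 1000 = 3.205 km
Temperature increase = gradient * depth_km = 32.1 * 3.205 = 102.88 C
Temperature at depth = T_surface + delta_T = 24.8 + 102.88
T = 127.68 C

127.68


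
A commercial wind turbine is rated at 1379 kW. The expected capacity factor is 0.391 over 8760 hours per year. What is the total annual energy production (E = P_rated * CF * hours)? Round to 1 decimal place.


Annual energy = rated_kW * capacity_factor * hours_per_year
Given: P_rated = 1379 kW, CF = 0.391, hours = 8760
E = 1379 * 0.391 * 8760
E = 4723295.6 kWh

4723295.6


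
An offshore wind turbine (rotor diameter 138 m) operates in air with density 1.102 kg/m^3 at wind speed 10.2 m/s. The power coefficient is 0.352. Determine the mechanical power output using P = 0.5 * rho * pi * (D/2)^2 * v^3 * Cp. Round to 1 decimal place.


Step 1 -- Compute swept area:
  A = pi * (D/2)^2 = pi * (138/2)^2 = 14957.12 m^2
Step 2 -- Apply wind power equation:
  P = 0.5 * rho * A * v^3 * Cp
  v^3 = 10.2^3 = 1061.208
  P = 0.5 * 1.102 * 14957.12 * 1061.208 * 0.352
  P = 3078526.0 W

3078526.0


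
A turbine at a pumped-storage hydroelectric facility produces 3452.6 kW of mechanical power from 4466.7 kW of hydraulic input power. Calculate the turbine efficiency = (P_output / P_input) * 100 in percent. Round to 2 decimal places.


Turbine efficiency = (output power / input power) * 100
eta = (3452.6 / 4466.7) * 100
eta = 77.30%

77.30


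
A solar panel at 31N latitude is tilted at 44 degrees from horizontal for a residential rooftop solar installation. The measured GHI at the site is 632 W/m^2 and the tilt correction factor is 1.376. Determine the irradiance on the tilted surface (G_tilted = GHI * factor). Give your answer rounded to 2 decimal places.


Identify the given values:
  GHI = 632 W/m^2, tilt correction factor = 1.376
Apply the formula G_tilted = GHI * factor:
  G_tilted = 632 * 1.376
  G_tilted = 869.63 W/m^2

869.63


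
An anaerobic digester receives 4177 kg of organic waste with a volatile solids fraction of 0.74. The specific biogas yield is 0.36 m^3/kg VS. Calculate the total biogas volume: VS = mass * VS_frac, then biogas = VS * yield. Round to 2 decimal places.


Compute volatile solids:
  VS = mass * VS_fraction = 4177 * 0.74 = 3090.98 kg
Calculate biogas volume:
  Biogas = VS * specific_yield = 3090.98 * 0.36
  Biogas = 1112.75 m^3

1112.75


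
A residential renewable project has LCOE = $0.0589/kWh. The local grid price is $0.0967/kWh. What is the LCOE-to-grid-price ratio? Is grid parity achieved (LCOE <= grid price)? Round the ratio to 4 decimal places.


Compare LCOE to grid price:
  LCOE = $0.0589/kWh, Grid price = $0.0967/kWh
  Ratio = LCOE / grid_price = 0.0589 / 0.0967 = 0.6091
  Grid parity achieved (ratio <= 1)? yes

0.6091


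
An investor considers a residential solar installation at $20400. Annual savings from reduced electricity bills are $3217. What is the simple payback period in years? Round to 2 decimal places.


Simple payback period = initial cost / annual savings
Payback = 20400 / 3217
Payback = 6.34 years

6.34


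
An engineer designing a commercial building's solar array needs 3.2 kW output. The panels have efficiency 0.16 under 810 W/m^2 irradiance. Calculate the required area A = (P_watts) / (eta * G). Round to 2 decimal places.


Convert target power to watts: P = 3.2 * 1000 = 3200.0 W
Compute denominator: eta * G = 0.16 * 810 = 129.6
Required area A = P / (eta * G) = 3200.0 / 129.6
A = 24.69 m^2

24.69


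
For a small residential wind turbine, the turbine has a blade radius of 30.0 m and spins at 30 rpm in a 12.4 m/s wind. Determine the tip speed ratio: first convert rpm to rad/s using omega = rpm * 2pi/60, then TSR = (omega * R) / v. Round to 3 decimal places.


Convert rotational speed to rad/s:
  omega = 30 * 2 * pi / 60 = 3.1416 rad/s
Compute tip speed:
  v_tip = omega * R = 3.1416 * 30.0 = 94.248 m/s
Tip speed ratio:
  TSR = v_tip / v_wind = 94.248 / 12.4 = 7.601

7.601


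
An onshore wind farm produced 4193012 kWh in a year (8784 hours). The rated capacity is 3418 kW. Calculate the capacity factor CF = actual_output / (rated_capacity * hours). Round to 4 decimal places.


Capacity factor = actual output / maximum possible output
Maximum possible = rated * hours = 3418 * 8784 = 30023712 kWh
CF = 4193012 / 30023712
CF = 0.1397

0.1397


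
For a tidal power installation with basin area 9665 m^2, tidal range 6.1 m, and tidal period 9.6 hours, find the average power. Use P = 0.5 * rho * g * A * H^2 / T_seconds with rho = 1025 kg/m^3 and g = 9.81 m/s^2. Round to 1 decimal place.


Convert period to seconds: T = 9.6 * 3600 = 34560.0 s
H^2 = 6.1^2 = 37.21
P = 0.5 * rho * g * A * H^2 / T
P = 0.5 * 1025 * 9.81 * 9665 * 37.21 / 34560.0
P = 52317.9 W

52317.9


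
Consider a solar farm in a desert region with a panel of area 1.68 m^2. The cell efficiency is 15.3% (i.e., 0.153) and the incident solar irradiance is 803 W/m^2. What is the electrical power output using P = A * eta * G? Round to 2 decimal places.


Use the solar power formula P = A * eta * G.
Given: A = 1.68 m^2, eta = 0.153, G = 803 W/m^2
P = 1.68 * 0.153 * 803
P = 206.40 W

206.40


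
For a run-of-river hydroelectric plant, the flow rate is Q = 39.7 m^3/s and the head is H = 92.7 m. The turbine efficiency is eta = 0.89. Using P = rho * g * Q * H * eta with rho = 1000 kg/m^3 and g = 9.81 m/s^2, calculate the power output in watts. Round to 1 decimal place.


Apply the hydropower formula P = rho * g * Q * H * eta
rho * g = 1000 * 9.81 = 9810.0
P = 9810.0 * 39.7 * 92.7 * 0.89
P = 32131370.9 W

32131370.9


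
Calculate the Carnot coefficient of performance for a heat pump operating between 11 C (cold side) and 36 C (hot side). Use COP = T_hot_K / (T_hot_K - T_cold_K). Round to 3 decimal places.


Convert to Kelvin:
  T_hot = 36 + 273.15 = 309.15 K
  T_cold = 11 + 273.15 = 284.15 K
Apply Carnot COP formula:
  COP = T_hot_K / (T_hot_K - T_cold_K) = 309.15 / 25.0
  COP = 12.366

12.366


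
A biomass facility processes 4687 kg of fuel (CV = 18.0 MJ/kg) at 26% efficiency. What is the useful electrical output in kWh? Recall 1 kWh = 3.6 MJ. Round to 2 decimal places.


Total energy = mass * CV = 4687 * 18.0 = 84366.0 MJ
Useful energy = total * eta = 84366.0 * 0.26 = 21935.16 MJ
Convert to kWh: 21935.16 / 3.6
Useful energy = 6093.10 kWh

6093.10


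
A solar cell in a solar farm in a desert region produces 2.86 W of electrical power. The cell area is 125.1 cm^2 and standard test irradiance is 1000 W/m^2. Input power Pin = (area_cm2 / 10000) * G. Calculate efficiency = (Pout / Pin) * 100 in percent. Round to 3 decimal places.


First compute the input power:
  Pin = area_cm2 / 10000 * G = 125.1 / 10000 * 1000 = 12.51 W
Then compute efficiency:
  Efficiency = (Pout / Pin) * 100 = (2.86 / 12.51) * 100
  Efficiency = 22.862%

22.862


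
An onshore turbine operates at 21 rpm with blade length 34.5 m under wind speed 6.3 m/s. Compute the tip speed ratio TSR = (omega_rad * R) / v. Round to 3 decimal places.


Convert rotational speed to rad/s:
  omega = 21 * 2 * pi / 60 = 2.1991 rad/s
Compute tip speed:
  v_tip = omega * R = 2.1991 * 34.5 = 75.869 m/s
Tip speed ratio:
  TSR = v_tip / v_wind = 75.869 / 6.3 = 12.043

12.043


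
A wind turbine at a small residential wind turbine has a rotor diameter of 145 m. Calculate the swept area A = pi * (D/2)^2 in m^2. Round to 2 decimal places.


Compute the rotor radius:
  r = D / 2 = 145 / 2 = 72.5 m
Calculate swept area:
  A = pi * r^2 = pi * 72.5^2
  A = 16513.00 m^2

16513.00


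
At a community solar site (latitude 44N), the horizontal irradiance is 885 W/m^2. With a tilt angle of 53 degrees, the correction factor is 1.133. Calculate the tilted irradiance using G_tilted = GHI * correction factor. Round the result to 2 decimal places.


Identify the given values:
  GHI = 885 W/m^2, tilt correction factor = 1.133
Apply the formula G_tilted = GHI * factor:
  G_tilted = 885 * 1.133
  G_tilted = 1002.71 W/m^2

1002.71


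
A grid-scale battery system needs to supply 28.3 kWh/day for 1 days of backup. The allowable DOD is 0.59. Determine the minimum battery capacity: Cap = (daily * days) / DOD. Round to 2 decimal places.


Total energy needed = daily * days = 28.3 * 1 = 28.3 kWh
Account for depth of discharge:
  Cap = total_energy / DOD = 28.3 / 0.59
  Cap = 47.97 kWh

47.97


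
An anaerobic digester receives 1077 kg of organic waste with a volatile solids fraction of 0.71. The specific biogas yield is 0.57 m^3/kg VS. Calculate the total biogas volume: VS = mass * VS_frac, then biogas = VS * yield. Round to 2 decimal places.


Compute volatile solids:
  VS = mass * VS_fraction = 1077 * 0.71 = 764.67 kg
Calculate biogas volume:
  Biogas = VS * specific_yield = 764.67 * 0.57
  Biogas = 435.86 m^3

435.86


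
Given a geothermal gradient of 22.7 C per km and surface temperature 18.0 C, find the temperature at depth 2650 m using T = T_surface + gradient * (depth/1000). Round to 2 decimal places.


Convert depth to km: 2650 / 1000 = 2.65 km
Temperature increase = gradient * depth_km = 22.7 * 2.65 = 60.16 C
Temperature at depth = T_surface + delta_T = 18.0 + 60.16
T = 78.16 C

78.16


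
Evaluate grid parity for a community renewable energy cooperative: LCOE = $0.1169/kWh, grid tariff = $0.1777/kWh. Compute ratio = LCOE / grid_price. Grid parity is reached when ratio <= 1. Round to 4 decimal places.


Compare LCOE to grid price:
  LCOE = $0.1169/kWh, Grid price = $0.1777/kWh
  Ratio = LCOE / grid_price = 0.1169 / 0.1777 = 0.6579
  Grid parity achieved (ratio <= 1)? yes

0.6579


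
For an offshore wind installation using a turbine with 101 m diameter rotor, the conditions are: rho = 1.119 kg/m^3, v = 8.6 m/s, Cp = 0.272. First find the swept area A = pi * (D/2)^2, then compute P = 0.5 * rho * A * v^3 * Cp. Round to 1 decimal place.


Step 1 -- Compute swept area:
  A = pi * (D/2)^2 = pi * (101/2)^2 = 8011.85 m^2
Step 2 -- Apply wind power equation:
  P = 0.5 * rho * A * v^3 * Cp
  v^3 = 8.6^3 = 636.056
  P = 0.5 * 1.119 * 8011.85 * 636.056 * 0.272
  P = 775527.1 W

775527.1


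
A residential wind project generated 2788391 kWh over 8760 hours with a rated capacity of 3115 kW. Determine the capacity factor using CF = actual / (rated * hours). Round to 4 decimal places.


Capacity factor = actual output / maximum possible output
Maximum possible = rated * hours = 3115 * 8760 = 27287400 kWh
CF = 2788391 / 27287400
CF = 0.1022

0.1022


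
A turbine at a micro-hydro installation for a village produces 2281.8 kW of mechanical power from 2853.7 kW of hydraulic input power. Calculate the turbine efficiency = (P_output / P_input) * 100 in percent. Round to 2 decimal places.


Turbine efficiency = (output power / input power) * 100
eta = (2281.8 / 2853.7) * 100
eta = 79.96%

79.96


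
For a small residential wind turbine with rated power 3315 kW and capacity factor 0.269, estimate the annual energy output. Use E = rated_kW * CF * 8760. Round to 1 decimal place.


Annual energy = rated_kW * capacity_factor * hours_per_year
Given: P_rated = 3315 kW, CF = 0.269, hours = 8760
E = 3315 * 0.269 * 8760
E = 7811598.6 kWh

7811598.6


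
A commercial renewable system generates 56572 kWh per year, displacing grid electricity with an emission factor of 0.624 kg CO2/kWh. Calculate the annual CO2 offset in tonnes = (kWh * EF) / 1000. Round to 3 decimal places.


CO2 offset in kg = generation * emission_factor
CO2 offset = 56572 * 0.624 = 35300.93 kg
Convert to tonnes:
  CO2 offset = 35300.93 / 1000 = 35.301 tonnes

35.301


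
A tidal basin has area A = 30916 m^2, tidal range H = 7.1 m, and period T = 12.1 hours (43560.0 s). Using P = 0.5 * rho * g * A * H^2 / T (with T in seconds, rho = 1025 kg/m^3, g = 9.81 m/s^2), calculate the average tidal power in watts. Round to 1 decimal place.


Convert period to seconds: T = 12.1 * 3600 = 43560.0 s
H^2 = 7.1^2 = 50.41
P = 0.5 * rho * g * A * H^2 / T
P = 0.5 * 1025 * 9.81 * 30916 * 50.41 / 43560.0
P = 179876.7 W

179876.7


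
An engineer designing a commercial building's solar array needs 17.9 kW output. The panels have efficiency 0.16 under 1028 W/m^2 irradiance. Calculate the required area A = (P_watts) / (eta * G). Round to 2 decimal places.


Convert target power to watts: P = 17.9 * 1000 = 17900.0 W
Compute denominator: eta * G = 0.16 * 1028 = 164.48
Required area A = P / (eta * G) = 17900.0 / 164.48
A = 108.83 m^2

108.83


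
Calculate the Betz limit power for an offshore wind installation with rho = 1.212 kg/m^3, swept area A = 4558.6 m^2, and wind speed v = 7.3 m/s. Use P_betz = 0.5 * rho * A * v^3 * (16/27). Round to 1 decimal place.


The Betz coefficient Cp_max = 16/27 = 0.5926
v^3 = 7.3^3 = 389.017
P_betz = 0.5 * rho * A * v^3 * Cp_max
P_betz = 0.5 * 1.212 * 4558.6 * 389.017 * 0.5926
P_betz = 636837.9 W

636837.9


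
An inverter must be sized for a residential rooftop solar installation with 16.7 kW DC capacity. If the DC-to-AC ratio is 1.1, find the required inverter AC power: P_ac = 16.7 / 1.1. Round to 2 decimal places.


The inverter AC capacity is determined by the DC/AC ratio.
Given: P_dc = 16.7 kW, DC/AC ratio = 1.1
P_ac = P_dc / ratio = 16.7 / 1.1
P_ac = 15.18 kW

15.18


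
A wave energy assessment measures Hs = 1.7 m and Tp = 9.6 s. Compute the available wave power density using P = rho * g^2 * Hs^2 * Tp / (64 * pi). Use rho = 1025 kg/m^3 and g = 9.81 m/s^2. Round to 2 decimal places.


Apply wave power formula:
  g^2 = 9.81^2 = 96.2361
  Hs^2 = 1.7^2 = 2.89
  Numerator = rho * g^2 * Hs^2 * Tp = 1025 * 96.2361 * 2.89 * 9.6 = 2736723.72
  Denominator = 64 * pi = 201.0619
  P = 2736723.72 / 201.0619 = 13611.35 W/m

13611.35


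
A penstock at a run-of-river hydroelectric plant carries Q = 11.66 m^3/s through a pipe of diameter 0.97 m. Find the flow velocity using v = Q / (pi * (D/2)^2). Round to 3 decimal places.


Compute pipe cross-sectional area:
  A = pi * (D/2)^2 = pi * (0.97/2)^2 = 0.739 m^2
Calculate velocity:
  v = Q / A = 11.66 / 0.739
  v = 15.778 m/s

15.778


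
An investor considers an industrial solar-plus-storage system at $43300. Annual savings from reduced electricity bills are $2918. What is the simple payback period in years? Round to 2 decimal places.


Simple payback period = initial cost / annual savings
Payback = 43300 / 2918
Payback = 14.84 years

14.84


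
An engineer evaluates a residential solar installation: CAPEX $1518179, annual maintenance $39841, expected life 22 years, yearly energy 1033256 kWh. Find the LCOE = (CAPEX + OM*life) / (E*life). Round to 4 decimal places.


Total cost = CAPEX + OM * lifetime = 1518179 + 39841 * 22 = 1518179 + 876502 = 2394681
Total generation = annual * lifetime = 1033256 * 22 = 22731632 kWh
LCOE = 2394681 / 22731632
LCOE = 0.1053 $/kWh

0.1053


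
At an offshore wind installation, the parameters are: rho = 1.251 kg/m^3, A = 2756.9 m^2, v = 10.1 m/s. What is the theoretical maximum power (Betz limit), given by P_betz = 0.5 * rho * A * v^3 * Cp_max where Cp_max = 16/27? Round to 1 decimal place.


The Betz coefficient Cp_max = 16/27 = 0.5926
v^3 = 10.1^3 = 1030.301
P_betz = 0.5 * rho * A * v^3 * Cp_max
P_betz = 0.5 * 1.251 * 2756.9 * 1030.301 * 0.5926
P_betz = 1052855.3 W

1052855.3


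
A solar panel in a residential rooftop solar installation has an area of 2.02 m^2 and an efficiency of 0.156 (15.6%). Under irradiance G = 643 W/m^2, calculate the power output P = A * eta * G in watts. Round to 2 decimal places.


Use the solar power formula P = A * eta * G.
Given: A = 2.02 m^2, eta = 0.156, G = 643 W/m^2
P = 2.02 * 0.156 * 643
P = 202.62 W

202.62


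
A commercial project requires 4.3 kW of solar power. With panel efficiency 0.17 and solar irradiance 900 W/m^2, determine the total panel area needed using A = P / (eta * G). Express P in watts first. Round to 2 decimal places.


Convert target power to watts: P = 4.3 * 1000 = 4300.0 W
Compute denominator: eta * G = 0.17 * 900 = 153.0
Required area A = P / (eta * G) = 4300.0 / 153.0
A = 28.10 m^2

28.10


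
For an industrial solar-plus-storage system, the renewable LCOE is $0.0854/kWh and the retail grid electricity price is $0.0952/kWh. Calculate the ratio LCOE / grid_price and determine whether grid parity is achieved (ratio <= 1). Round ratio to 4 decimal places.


Compare LCOE to grid price:
  LCOE = $0.0854/kWh, Grid price = $0.0952/kWh
  Ratio = LCOE / grid_price = 0.0854 / 0.0952 = 0.8971
  Grid parity achieved (ratio <= 1)? yes

0.8971


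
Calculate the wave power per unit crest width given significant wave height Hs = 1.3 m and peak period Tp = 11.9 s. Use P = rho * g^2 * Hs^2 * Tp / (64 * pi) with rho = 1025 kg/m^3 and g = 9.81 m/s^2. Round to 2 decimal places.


Apply wave power formula:
  g^2 = 9.81^2 = 96.2361
  Hs^2 = 1.3^2 = 1.69
  Numerator = rho * g^2 * Hs^2 * Tp = 1025 * 96.2361 * 1.69 * 11.9 = 1983789.31
  Denominator = 64 * pi = 201.0619
  P = 1983789.31 / 201.0619 = 9866.56 W/m

9866.56


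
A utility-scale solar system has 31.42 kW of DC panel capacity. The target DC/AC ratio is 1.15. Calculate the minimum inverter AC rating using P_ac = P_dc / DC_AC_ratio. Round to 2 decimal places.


The inverter AC capacity is determined by the DC/AC ratio.
Given: P_dc = 31.42 kW, DC/AC ratio = 1.15
P_ac = P_dc / ratio = 31.42 / 1.15
P_ac = 27.32 kW

27.32


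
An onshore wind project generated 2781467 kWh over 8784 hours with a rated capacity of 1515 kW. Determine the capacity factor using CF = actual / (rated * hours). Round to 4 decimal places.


Capacity factor = actual output / maximum possible output
Maximum possible = rated * hours = 1515 * 8784 = 13307760 kWh
CF = 2781467 / 13307760
CF = 0.2090

0.2090


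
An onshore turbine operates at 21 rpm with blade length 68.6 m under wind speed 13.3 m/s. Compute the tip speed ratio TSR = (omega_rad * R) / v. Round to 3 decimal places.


Convert rotational speed to rad/s:
  omega = 21 * 2 * pi / 60 = 2.1991 rad/s
Compute tip speed:
  v_tip = omega * R = 2.1991 * 68.6 = 150.859 m/s
Tip speed ratio:
  TSR = v_tip / v_wind = 150.859 / 13.3 = 11.343

11.343


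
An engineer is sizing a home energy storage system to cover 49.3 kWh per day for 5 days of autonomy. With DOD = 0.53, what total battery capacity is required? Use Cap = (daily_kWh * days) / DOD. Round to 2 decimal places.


Total energy needed = daily * days = 49.3 * 5 = 246.5 kWh
Account for depth of discharge:
  Cap = total_energy / DOD = 246.5 / 0.53
  Cap = 465.09 kWh

465.09


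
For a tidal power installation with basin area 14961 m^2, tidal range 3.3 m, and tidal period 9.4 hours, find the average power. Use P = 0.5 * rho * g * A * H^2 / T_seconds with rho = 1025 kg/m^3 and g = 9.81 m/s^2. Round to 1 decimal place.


Convert period to seconds: T = 9.4 * 3600 = 33840.0 s
H^2 = 3.3^2 = 10.89
P = 0.5 * rho * g * A * H^2 / T
P = 0.5 * 1025 * 9.81 * 14961 * 10.89 / 33840.0
P = 24205.9 W

24205.9


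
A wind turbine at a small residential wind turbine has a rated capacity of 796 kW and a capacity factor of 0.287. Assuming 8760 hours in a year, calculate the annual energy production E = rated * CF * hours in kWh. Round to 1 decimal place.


Annual energy = rated_kW * capacity_factor * hours_per_year
Given: P_rated = 796 kW, CF = 0.287, hours = 8760
E = 796 * 0.287 * 8760
E = 2001239.5 kWh

2001239.5


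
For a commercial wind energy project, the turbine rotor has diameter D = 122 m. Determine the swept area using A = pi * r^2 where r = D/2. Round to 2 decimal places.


Compute the rotor radius:
  r = D / 2 = 122 / 2 = 61.0 m
Calculate swept area:
  A = pi * r^2 = pi * 61.0^2
  A = 11689.87 m^2

11689.87


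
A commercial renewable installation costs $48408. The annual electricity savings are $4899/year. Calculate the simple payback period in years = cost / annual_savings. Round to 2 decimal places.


Simple payback period = initial cost / annual savings
Payback = 48408 / 4899
Payback = 9.88 years

9.88


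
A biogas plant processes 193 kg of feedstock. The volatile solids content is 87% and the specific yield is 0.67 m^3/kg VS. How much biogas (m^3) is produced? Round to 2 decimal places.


Compute volatile solids:
  VS = mass * VS_fraction = 193 * 0.87 = 167.91 kg
Calculate biogas volume:
  Biogas = VS * specific_yield = 167.91 * 0.67
  Biogas = 112.50 m^3

112.50


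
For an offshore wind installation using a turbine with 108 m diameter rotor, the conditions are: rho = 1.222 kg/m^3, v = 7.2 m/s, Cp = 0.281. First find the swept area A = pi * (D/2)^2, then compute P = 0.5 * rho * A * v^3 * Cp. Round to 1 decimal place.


Step 1 -- Compute swept area:
  A = pi * (D/2)^2 = pi * (108/2)^2 = 9160.88 m^2
Step 2 -- Apply wind power equation:
  P = 0.5 * rho * A * v^3 * Cp
  v^3 = 7.2^3 = 373.248
  P = 0.5 * 1.222 * 9160.88 * 373.248 * 0.281
  P = 587059.9 W

587059.9


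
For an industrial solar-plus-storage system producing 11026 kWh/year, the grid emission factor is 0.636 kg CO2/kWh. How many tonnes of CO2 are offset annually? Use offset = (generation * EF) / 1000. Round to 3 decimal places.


CO2 offset in kg = generation * emission_factor
CO2 offset = 11026 * 0.636 = 7012.54 kg
Convert to tonnes:
  CO2 offset = 7012.54 / 1000 = 7.013 tonnes

7.013


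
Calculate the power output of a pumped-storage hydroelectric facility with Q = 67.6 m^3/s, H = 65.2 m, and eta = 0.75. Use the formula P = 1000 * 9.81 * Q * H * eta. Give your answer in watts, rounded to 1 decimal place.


Apply the hydropower formula P = rho * g * Q * H * eta
rho * g = 1000 * 9.81 = 9810.0
P = 9810.0 * 67.6 * 65.2 * 0.75
P = 32428328.4 W

32428328.4


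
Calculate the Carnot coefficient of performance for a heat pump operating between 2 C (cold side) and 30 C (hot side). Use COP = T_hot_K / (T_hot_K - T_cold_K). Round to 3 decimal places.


Convert to Kelvin:
  T_hot = 30 + 273.15 = 303.15 K
  T_cold = 2 + 273.15 = 275.15 K
Apply Carnot COP formula:
  COP = T_hot_K / (T_hot_K - T_cold_K) = 303.15 / 28.0
  COP = 10.827

10.827


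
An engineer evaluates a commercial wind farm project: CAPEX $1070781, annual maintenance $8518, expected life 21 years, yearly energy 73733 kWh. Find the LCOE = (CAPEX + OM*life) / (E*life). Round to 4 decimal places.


Total cost = CAPEX + OM * lifetime = 1070781 + 8518 * 21 = 1070781 + 178878 = 1249659
Total generation = annual * lifetime = 73733 * 21 = 1548393 kWh
LCOE = 1249659 / 1548393
LCOE = 0.8071 $/kWh

0.8071


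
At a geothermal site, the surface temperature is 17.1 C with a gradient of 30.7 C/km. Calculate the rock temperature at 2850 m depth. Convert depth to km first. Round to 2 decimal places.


Convert depth to km: 2850 / 1000 = 2.85 km
Temperature increase = gradient * depth_km = 30.7 * 2.85 = 87.5 C
Temperature at depth = T_surface + delta_T = 17.1 + 87.5
T = 104.60 C

104.60


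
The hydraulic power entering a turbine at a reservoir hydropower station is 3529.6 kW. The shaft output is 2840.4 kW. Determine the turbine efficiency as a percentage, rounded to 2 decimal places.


Turbine efficiency = (output power / input power) * 100
eta = (2840.4 / 3529.6) * 100
eta = 80.47%

80.47


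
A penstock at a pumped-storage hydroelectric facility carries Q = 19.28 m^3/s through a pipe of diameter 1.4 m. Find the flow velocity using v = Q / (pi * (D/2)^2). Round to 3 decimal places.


Compute pipe cross-sectional area:
  A = pi * (D/2)^2 = pi * (1.4/2)^2 = 1.5394 m^2
Calculate velocity:
  v = Q / A = 19.28 / 1.5394
  v = 12.525 m/s

12.525


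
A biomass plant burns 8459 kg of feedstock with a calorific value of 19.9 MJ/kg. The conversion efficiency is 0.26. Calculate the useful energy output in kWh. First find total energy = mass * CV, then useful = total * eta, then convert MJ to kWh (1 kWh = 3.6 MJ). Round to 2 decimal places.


Total energy = mass * CV = 8459 * 19.9 = 168334.1 MJ
Useful energy = total * eta = 168334.1 * 0.26 = 43766.87 MJ
Convert to kWh: 43766.87 / 3.6
Useful energy = 12157.46 kWh

12157.46


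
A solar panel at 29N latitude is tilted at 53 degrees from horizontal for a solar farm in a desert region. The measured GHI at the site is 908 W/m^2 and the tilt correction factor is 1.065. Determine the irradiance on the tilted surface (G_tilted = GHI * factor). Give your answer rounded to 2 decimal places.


Identify the given values:
  GHI = 908 W/m^2, tilt correction factor = 1.065
Apply the formula G_tilted = GHI * factor:
  G_tilted = 908 * 1.065
  G_tilted = 967.02 W/m^2

967.02


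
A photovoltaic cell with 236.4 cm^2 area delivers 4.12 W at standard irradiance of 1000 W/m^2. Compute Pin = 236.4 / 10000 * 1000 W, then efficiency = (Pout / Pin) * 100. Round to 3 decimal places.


First compute the input power:
  Pin = area_cm2 / 10000 * G = 236.4 / 10000 * 1000 = 23.64 W
Then compute efficiency:
  Efficiency = (Pout / Pin) * 100 = (4.12 / 23.64) * 100
  Efficiency = 17.428%

17.428


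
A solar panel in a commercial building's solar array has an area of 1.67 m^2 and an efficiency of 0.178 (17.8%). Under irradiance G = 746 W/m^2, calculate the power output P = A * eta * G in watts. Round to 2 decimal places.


Use the solar power formula P = A * eta * G.
Given: A = 1.67 m^2, eta = 0.178, G = 746 W/m^2
P = 1.67 * 0.178 * 746
P = 221.76 W

221.76


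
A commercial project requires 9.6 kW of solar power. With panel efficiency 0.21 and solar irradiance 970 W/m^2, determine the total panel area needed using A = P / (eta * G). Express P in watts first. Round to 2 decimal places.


Convert target power to watts: P = 9.6 * 1000 = 9600.0 W
Compute denominator: eta * G = 0.21 * 970 = 203.7
Required area A = P / (eta * G) = 9600.0 / 203.7
A = 47.13 m^2

47.13


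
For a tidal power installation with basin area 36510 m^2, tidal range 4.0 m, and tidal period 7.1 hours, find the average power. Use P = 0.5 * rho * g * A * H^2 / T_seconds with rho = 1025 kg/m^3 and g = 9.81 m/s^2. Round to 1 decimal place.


Convert period to seconds: T = 7.1 * 3600 = 25560.0 s
H^2 = 4.0^2 = 16.0
P = 0.5 * rho * g * A * H^2 / T
P = 0.5 * 1025 * 9.81 * 36510 * 16.0 / 25560.0
P = 114903.7 W

114903.7


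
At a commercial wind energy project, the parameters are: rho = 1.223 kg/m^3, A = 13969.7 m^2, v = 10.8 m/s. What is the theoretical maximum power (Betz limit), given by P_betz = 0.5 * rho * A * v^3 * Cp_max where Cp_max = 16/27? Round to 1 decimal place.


The Betz coefficient Cp_max = 16/27 = 0.5926
v^3 = 10.8^3 = 1259.712
P_betz = 0.5 * rho * A * v^3 * Cp_max
P_betz = 0.5 * 1.223 * 13969.7 * 1259.712 * 0.5926
P_betz = 6376920.8 W

6376920.8


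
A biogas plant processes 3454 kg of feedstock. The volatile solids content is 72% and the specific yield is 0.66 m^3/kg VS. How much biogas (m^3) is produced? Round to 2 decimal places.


Compute volatile solids:
  VS = mass * VS_fraction = 3454 * 0.72 = 2486.88 kg
Calculate biogas volume:
  Biogas = VS * specific_yield = 2486.88 * 0.66
  Biogas = 1641.34 m^3

1641.34


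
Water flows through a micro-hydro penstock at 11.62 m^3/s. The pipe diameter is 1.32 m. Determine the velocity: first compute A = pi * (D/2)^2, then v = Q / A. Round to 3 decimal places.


Compute pipe cross-sectional area:
  A = pi * (D/2)^2 = pi * (1.32/2)^2 = 1.3685 m^2
Calculate velocity:
  v = Q / A = 11.62 / 1.3685
  v = 8.491 m/s

8.491


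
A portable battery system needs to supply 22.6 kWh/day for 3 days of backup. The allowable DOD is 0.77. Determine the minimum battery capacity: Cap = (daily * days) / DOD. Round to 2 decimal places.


Total energy needed = daily * days = 22.6 * 3 = 67.8 kWh
Account for depth of discharge:
  Cap = total_energy / DOD = 67.8 / 0.77
  Cap = 88.05 kWh

88.05


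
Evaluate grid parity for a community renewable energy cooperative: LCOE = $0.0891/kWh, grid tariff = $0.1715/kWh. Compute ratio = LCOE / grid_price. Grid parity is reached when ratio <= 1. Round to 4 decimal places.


Compare LCOE to grid price:
  LCOE = $0.0891/kWh, Grid price = $0.1715/kWh
  Ratio = LCOE / grid_price = 0.0891 / 0.1715 = 0.5195
  Grid parity achieved (ratio <= 1)? yes

0.5195


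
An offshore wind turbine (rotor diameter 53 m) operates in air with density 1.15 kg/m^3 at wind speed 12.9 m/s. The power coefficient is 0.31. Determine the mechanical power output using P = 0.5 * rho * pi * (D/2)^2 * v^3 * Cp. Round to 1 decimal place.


Step 1 -- Compute swept area:
  A = pi * (D/2)^2 = pi * (53/2)^2 = 2206.18 m^2
Step 2 -- Apply wind power equation:
  P = 0.5 * rho * A * v^3 * Cp
  v^3 = 12.9^3 = 2146.689
  P = 0.5 * 1.15 * 2206.18 * 2146.689 * 0.31
  P = 844190.2 W

844190.2


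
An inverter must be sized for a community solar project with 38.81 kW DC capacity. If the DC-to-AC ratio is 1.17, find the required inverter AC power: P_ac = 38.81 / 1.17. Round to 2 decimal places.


The inverter AC capacity is determined by the DC/AC ratio.
Given: P_dc = 38.81 kW, DC/AC ratio = 1.17
P_ac = P_dc / ratio = 38.81 / 1.17
P_ac = 33.17 kW

33.17


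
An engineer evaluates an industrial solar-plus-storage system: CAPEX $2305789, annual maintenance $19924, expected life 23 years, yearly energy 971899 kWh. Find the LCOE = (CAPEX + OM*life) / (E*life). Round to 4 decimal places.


Total cost = CAPEX + OM * lifetime = 2305789 + 19924 * 23 = 2305789 + 458252 = 2764041
Total generation = annual * lifetime = 971899 * 23 = 22353677 kWh
LCOE = 2764041 / 22353677
LCOE = 0.1237 $/kWh

0.1237


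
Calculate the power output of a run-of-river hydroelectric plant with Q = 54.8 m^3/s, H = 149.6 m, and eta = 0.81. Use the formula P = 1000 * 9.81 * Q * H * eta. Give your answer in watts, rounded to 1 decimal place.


Apply the hydropower formula P = rho * g * Q * H * eta
rho * g = 1000 * 9.81 = 9810.0
P = 9810.0 * 54.8 * 149.6 * 0.81
P = 65142763.5 W

65142763.5


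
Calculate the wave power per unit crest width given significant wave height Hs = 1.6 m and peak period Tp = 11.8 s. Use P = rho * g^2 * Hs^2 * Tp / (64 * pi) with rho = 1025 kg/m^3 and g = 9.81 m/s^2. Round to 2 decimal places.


Apply wave power formula:
  g^2 = 9.81^2 = 96.2361
  Hs^2 = 1.6^2 = 2.56
  Numerator = rho * g^2 * Hs^2 * Tp = 1025 * 96.2361 * 2.56 * 11.8 = 2979777.61
  Denominator = 64 * pi = 201.0619
  P = 2979777.61 / 201.0619 = 14820.20 W/m

14820.20


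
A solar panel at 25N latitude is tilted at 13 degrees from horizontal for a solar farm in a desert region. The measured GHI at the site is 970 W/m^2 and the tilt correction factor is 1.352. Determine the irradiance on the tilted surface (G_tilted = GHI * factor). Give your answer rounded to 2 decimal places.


Identify the given values:
  GHI = 970 W/m^2, tilt correction factor = 1.352
Apply the formula G_tilted = GHI * factor:
  G_tilted = 970 * 1.352
  G_tilted = 1311.44 W/m^2

1311.44


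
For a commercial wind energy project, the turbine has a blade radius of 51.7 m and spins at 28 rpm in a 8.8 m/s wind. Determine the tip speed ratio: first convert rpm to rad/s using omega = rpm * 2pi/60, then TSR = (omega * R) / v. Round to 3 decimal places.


Convert rotational speed to rad/s:
  omega = 28 * 2 * pi / 60 = 2.9322 rad/s
Compute tip speed:
  v_tip = omega * R = 2.9322 * 51.7 = 151.592 m/s
Tip speed ratio:
  TSR = v_tip / v_wind = 151.592 / 8.8 = 17.226

17.226


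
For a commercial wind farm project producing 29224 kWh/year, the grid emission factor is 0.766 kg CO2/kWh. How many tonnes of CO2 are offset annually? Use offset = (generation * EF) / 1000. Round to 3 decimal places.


CO2 offset in kg = generation * emission_factor
CO2 offset = 29224 * 0.766 = 22385.58 kg
Convert to tonnes:
  CO2 offset = 22385.58 / 1000 = 22.386 tonnes

22.386


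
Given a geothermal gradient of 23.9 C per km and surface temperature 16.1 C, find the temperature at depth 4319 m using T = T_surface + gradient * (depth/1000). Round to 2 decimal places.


Convert depth to km: 4319 / 1000 = 4.319 km
Temperature increase = gradient * depth_km = 23.9 * 4.319 = 103.22 C
Temperature at depth = T_surface + delta_T = 16.1 + 103.22
T = 119.32 C

119.32


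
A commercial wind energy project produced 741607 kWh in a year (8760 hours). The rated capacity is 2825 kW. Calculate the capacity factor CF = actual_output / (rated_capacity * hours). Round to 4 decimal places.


Capacity factor = actual output / maximum possible output
Maximum possible = rated * hours = 2825 * 8760 = 24747000 kWh
CF = 741607 / 24747000
CF = 0.0300

0.0300


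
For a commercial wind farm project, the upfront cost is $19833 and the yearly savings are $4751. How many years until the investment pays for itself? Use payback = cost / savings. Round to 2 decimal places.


Simple payback period = initial cost / annual savings
Payback = 19833 / 4751
Payback = 4.17 years

4.17


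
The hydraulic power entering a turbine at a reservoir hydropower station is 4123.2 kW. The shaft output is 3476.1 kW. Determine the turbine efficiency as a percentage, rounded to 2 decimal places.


Turbine efficiency = (output power / input power) * 100
eta = (3476.1 / 4123.2) * 100
eta = 84.31%

84.31


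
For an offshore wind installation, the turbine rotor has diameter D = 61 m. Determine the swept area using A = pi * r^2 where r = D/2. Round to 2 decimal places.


Compute the rotor radius:
  r = D / 2 = 61 / 2 = 30.5 m
Calculate swept area:
  A = pi * r^2 = pi * 30.5^2
  A = 2922.47 m^2

2922.47


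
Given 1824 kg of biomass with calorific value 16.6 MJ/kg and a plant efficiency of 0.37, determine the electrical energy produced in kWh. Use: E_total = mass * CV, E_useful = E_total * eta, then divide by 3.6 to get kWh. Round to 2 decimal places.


Total energy = mass * CV = 1824 * 16.6 = 30278.4 MJ
Useful energy = total * eta = 30278.4 * 0.37 = 11203.01 MJ
Convert to kWh: 11203.01 / 3.6
Useful energy = 3111.95 kWh

3111.95


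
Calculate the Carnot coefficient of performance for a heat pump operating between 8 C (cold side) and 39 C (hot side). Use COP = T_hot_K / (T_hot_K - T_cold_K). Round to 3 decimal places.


Convert to Kelvin:
  T_hot = 39 + 273.15 = 312.15 K
  T_cold = 8 + 273.15 = 281.15 K
Apply Carnot COP formula:
  COP = T_hot_K / (T_hot_K - T_cold_K) = 312.15 / 31.0
  COP = 10.069

10.069


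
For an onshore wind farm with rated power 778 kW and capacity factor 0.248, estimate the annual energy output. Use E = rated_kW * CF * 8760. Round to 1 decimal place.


Annual energy = rated_kW * capacity_factor * hours_per_year
Given: P_rated = 778 kW, CF = 0.248, hours = 8760
E = 778 * 0.248 * 8760
E = 1690189.4 kWh

1690189.4


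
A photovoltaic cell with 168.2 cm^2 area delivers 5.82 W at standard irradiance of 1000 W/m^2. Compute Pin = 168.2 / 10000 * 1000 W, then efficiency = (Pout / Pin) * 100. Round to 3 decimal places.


First compute the input power:
  Pin = area_cm2 / 10000 * G = 168.2 / 10000 * 1000 = 16.82 W
Then compute efficiency:
  Efficiency = (Pout / Pin) * 100 = (5.82 / 16.82) * 100
  Efficiency = 34.602%

34.602
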